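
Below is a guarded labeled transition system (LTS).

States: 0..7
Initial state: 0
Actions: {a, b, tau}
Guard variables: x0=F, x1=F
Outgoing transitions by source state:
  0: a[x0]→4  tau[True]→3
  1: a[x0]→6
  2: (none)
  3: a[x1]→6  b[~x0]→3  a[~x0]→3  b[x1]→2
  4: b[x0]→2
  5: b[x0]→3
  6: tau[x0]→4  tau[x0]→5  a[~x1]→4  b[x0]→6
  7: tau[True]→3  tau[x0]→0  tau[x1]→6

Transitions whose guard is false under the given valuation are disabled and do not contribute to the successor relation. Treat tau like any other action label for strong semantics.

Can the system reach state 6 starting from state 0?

Answer: UNREACHABLE

Trace:
Guard filter leaves 5 enabled edge(s).
depth 0: {0}
depth 1: {3}  now seen {0,3}
Reachable = {0,3}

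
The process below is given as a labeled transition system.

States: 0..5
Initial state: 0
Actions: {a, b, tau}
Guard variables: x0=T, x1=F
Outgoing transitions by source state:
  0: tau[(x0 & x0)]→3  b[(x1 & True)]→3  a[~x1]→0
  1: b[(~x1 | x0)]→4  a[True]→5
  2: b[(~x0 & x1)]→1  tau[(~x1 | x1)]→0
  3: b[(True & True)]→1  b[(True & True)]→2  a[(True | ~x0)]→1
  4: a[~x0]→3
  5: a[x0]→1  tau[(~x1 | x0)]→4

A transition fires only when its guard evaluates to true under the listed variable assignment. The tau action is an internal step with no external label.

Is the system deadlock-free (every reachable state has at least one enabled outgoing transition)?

Reach set: {0,1,2,3,4,5}
  0: a→0  tau→3  [2 out]
  1: a→5  b→4  [2 out]
  2: tau→0  [1 out]
  3: a→1  b→1  b→2  [3 out]
  4: ∅  [deadlock]
  5: a→1  tau→4  [2 out]
Path to 4: tau·b·b

Answer: DEADLOCK at state 4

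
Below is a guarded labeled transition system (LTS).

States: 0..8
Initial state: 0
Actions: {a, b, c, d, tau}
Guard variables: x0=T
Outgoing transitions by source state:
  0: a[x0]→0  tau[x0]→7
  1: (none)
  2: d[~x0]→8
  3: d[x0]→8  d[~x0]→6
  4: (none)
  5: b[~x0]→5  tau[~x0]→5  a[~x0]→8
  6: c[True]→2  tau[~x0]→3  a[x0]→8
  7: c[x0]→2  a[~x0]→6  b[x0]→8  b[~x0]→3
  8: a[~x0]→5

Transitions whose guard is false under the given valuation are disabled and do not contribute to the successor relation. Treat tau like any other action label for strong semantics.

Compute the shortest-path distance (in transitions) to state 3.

Breadth-first toward 3:
  depth 0: {0}
  depth 1: {7}
  depth 2: {2,8}
3 never appears.

Answer: UNREACHABLE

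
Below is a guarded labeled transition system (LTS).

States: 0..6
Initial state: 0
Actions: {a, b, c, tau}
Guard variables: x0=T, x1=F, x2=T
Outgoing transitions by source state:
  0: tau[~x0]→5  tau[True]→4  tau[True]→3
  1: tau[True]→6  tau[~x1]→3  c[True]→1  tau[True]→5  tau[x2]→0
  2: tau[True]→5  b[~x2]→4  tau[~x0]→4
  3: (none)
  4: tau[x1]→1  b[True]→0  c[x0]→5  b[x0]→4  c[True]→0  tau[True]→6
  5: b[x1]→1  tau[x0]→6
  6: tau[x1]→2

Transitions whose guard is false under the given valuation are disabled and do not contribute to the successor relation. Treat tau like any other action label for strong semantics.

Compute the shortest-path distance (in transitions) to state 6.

Breadth-first toward 6:
  Layer 0: {0}
  Layer 1: {3,4}
  Layer 2: {5,6}
6 enters at depth 2; path tau·tau

Answer: 2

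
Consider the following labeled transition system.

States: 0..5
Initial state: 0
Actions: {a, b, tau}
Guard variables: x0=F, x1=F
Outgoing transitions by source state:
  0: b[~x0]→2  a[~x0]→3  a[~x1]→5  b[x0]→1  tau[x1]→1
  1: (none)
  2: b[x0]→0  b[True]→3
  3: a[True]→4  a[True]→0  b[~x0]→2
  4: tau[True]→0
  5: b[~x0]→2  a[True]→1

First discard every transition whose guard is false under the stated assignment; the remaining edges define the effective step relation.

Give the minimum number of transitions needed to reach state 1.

Answer: 2

Trace:
Breadth-first toward 1:
  depth 0: {0}
  depth 1: {2,3,5}
  depth 2: {1,4}
first hit 1 at d=2 via a·a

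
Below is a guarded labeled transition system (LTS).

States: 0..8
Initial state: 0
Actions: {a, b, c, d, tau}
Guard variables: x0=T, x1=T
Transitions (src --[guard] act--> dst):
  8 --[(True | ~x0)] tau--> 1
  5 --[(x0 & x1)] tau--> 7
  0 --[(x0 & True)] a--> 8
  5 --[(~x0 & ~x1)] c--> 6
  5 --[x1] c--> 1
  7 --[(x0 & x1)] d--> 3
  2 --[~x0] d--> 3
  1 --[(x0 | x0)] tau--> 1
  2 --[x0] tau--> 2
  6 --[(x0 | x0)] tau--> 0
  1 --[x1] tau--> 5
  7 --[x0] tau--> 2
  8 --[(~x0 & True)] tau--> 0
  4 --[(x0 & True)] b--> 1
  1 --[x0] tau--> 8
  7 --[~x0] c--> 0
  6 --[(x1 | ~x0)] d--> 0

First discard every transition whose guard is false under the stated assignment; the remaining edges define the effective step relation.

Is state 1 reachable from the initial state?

After dropping false guards: 13 live edges.
depth 0: {0}
depth 1: {8}  now seen {0,8}
depth 2: {1}  now seen {0,1,8}
depth 3: {5}  now seen {0,1,5,8}
depth 4: {7}  now seen {0,1,5,7,8}
depth 5: {2,3}  now seen {0,1,2,3,5,7,8}
Reach set: {0,1,2,3,5,7,8}
Path to 1: a·tau

Answer: REACHABLE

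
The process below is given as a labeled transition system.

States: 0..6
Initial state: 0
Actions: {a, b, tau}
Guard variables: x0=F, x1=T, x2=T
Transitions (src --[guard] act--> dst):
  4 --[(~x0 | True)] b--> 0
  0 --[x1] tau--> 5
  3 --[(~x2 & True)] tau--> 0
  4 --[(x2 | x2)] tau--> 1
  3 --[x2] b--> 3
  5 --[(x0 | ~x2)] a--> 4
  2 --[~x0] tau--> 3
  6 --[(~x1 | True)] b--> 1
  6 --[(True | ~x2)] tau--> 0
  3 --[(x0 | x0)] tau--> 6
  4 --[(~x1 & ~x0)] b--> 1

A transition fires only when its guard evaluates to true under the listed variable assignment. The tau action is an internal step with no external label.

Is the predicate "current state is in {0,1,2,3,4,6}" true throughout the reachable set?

Answer: INVARIANT VIOLATED at state 5

Trace:
Inv-set: {0,1,2,3,4,6}
Reachable = {0,5}
  0: safe
  5: VIOLATES
reach 5 via tau — violates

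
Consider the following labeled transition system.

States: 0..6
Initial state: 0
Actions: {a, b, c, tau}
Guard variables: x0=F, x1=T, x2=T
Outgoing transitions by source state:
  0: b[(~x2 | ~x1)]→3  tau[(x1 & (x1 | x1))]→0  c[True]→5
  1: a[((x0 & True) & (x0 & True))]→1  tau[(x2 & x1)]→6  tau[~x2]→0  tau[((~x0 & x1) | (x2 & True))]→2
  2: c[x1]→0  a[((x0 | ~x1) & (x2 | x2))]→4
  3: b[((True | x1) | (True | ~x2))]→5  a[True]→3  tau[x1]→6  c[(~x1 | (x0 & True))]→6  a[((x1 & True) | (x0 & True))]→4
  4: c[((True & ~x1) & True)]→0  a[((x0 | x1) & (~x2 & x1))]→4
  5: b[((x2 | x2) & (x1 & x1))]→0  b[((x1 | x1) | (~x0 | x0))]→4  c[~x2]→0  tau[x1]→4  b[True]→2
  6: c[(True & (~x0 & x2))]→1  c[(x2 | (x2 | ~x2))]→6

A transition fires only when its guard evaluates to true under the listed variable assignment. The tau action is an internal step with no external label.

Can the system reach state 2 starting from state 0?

Answer: REACHABLE

Working:
Guard filter leaves 15 enabled edge(s).
L0 = {0}
L1 = {5}  now seen {0,5}
L2 = {2,4}  now seen {0,2,4,5}
Reachable = {0,2,4,5}
Path to 2: c·b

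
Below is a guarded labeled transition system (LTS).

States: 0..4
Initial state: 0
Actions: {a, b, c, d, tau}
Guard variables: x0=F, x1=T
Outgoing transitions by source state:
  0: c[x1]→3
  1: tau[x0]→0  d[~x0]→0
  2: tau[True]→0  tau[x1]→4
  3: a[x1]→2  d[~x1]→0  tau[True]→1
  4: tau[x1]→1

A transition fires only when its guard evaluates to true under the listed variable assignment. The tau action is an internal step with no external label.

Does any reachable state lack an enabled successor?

Answer: DEADLOCK-FREE

Working:
R = {0,1,2,3,4}
  0: c→3  [1 out]
  1: d→0  [1 out]
  2: tau→0  tau→4  [2 out]
  3: a→2  tau→1  [2 out]
  4: tau→1  [1 out]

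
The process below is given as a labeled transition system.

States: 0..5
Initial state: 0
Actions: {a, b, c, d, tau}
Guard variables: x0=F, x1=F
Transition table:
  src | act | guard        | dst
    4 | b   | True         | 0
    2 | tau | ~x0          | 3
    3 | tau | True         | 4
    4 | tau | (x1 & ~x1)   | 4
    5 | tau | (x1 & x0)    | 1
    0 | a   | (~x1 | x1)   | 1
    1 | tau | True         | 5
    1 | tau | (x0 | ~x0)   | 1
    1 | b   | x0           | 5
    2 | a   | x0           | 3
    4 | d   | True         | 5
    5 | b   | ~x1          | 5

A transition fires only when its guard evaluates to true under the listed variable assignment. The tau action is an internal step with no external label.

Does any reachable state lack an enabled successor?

Reach set: {0,1,5}
  0: a→1  [1 out]
  1: tau→1  tau→5  [2 out]
  5: b→5  [1 out]

Answer: DEADLOCK-FREE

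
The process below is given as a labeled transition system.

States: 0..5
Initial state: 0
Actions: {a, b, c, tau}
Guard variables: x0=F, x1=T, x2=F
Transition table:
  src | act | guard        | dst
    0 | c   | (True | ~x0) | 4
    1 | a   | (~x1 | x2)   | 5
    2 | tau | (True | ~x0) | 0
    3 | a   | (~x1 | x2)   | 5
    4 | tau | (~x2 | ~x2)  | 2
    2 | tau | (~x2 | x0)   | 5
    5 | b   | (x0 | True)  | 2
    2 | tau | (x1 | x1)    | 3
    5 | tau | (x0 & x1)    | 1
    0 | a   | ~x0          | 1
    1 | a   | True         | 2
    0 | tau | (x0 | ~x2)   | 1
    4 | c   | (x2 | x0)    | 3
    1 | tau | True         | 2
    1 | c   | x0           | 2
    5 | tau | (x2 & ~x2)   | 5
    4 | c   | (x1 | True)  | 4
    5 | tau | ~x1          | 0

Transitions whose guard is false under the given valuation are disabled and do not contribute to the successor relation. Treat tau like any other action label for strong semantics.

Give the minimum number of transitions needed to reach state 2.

Layered search for 2:
  Layer 0: {0}
  Layer 1: {1,4}
  Layer 2: {2}
first hit 2 at d=2 via a·a

Answer: 2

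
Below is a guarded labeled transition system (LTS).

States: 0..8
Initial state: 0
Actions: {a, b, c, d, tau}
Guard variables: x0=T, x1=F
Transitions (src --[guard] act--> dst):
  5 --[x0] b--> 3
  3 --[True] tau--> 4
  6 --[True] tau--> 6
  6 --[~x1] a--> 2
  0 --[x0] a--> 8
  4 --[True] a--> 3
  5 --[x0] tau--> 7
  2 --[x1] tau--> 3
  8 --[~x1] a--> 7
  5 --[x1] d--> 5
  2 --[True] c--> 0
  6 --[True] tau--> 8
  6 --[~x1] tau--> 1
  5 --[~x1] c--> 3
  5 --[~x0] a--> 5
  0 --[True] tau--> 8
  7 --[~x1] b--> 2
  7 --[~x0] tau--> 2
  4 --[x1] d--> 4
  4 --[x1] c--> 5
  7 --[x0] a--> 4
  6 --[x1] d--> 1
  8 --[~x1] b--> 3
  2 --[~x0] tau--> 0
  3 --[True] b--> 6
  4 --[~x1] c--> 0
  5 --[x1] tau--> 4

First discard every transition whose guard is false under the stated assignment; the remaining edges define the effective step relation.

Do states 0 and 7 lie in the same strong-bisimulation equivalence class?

Answer: NOT BISIMILAR

Working:
Compute ~ classes (split until stable):
  round 0: {{0,1,2,3,4,5,6,7,8}}
  round 1: {{0,6},{1},{2},{3},{4},{5},{7,8}}
  round 2: {{0},{1},{2},{3},{4},{5},{6},{7},{8}}
Fixed point at round 3; 9 class(es).
0∈{0}, 7∈{7}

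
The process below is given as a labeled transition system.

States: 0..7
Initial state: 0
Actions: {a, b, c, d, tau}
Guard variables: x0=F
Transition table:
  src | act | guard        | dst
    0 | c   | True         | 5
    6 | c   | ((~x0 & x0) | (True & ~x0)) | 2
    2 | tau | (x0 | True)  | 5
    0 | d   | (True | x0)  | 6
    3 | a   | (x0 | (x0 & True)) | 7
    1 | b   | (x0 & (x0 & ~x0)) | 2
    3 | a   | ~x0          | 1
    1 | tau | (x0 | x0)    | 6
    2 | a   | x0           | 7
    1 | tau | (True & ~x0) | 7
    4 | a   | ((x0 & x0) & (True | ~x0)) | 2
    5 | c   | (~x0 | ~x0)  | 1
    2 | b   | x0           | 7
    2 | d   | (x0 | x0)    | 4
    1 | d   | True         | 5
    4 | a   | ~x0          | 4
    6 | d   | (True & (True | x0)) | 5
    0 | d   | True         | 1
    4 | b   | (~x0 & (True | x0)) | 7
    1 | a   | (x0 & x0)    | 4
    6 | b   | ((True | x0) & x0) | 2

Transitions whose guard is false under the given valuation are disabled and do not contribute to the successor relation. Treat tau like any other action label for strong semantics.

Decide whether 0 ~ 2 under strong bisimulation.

Answer: NOT BISIMILAR

Trace:
Bisimulation quotient by refinement:
  π0 = {{0,1,2,3,4,5,6,7}}
  π1 = {{0,6},{1},{2},{3},{4},{5},{7}}
  π2 = {{0},{1},{2},{3},{4},{5},{6},{7}}
Fixed point at round 3; 8 class(es).
0∈{0}, 2∈{2}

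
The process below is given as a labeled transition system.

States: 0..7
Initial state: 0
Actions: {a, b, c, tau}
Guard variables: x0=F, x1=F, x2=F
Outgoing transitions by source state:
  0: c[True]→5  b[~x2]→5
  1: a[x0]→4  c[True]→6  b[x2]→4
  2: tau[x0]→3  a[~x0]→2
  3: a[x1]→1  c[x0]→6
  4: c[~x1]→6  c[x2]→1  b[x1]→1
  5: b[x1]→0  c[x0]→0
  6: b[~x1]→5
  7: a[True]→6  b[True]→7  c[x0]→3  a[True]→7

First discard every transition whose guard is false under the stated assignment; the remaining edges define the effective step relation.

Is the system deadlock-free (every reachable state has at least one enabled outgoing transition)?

Answer: DEADLOCK at state 5

Analysis:
Reach set: {0,5}
  0: b→5  c→5  [2 exit(s)]
  5: ∅  [STUCK]
Path to 5: c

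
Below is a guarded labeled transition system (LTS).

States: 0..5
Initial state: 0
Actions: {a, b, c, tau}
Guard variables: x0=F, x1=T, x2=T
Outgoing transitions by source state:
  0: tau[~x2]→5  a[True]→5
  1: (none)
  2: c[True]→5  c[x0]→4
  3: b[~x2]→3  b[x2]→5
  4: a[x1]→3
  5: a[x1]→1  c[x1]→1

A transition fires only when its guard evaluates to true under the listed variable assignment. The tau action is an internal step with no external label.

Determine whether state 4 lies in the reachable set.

Answer: UNREACHABLE

Trace:
Guard filter leaves 6 enabled edge(s).
L0 = {0}
L1 = {5}  cumulative {0,5}
L2 = {1}  cumulative {0,1,5}
R = {0,1,5}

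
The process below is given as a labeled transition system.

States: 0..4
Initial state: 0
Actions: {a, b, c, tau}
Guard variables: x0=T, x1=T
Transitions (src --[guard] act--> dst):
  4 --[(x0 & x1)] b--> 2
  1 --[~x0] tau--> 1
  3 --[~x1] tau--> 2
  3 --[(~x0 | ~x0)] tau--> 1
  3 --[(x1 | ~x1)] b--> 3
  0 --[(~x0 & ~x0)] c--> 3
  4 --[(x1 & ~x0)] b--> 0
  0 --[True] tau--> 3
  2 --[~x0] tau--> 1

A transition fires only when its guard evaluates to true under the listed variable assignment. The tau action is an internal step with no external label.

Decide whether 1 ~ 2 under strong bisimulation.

Answer: BISIMILAR

Trace:
Refine partition for ~:
  P[0] = {{0,1,2,3,4}}
  P[1] = {{0},{1,2},{3,4}}
  P[2] = {{0},{1,2},{3},{4}}
stable after 3 split(s): 4 block(s)
class of 1: {1,2}; class of 2: {1,2}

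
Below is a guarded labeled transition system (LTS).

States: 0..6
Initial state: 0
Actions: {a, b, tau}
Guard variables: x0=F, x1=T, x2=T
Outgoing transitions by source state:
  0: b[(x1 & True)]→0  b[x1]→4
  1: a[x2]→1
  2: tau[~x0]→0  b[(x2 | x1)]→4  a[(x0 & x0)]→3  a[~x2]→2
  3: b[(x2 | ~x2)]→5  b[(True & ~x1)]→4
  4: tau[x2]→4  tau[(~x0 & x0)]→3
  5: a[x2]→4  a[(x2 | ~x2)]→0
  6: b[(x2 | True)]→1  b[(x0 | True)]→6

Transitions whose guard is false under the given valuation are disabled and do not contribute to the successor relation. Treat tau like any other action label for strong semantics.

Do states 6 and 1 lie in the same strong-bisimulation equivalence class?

Answer: NOT BISIMILAR

Working:
Refine partition for ~:
  round 0: {{0,1,2,3,4,5,6}}
  round 1: {{0,3,6},{1,5},{2},{4}}
  round 2: {{0},{1},{2},{3},{4},{5},{6}}
Fixed point at round 3; 7 class(es).
class of 6: {6}; class of 1: {1}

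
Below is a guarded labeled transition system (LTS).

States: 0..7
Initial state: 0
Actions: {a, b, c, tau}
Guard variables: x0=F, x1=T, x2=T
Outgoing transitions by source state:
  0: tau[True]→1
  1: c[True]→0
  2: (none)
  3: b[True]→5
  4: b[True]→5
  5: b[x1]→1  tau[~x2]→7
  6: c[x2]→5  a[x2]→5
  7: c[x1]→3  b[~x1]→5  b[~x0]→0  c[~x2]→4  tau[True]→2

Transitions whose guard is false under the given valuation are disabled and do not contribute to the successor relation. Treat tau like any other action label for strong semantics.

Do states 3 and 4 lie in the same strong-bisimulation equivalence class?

Bisimulation quotient by refinement:
  π0 = {{0,1,2,3,4,5,6,7}}
  π1 = {{0},{1},{2},{3,4,5},{6},{7}}
  π2 = {{0},{1},{2},{3,4},{5},{6},{7}}
7 equivalence class(es) (converged in 3)
3∈{3,4}, 4∈{3,4}

Answer: BISIMILAR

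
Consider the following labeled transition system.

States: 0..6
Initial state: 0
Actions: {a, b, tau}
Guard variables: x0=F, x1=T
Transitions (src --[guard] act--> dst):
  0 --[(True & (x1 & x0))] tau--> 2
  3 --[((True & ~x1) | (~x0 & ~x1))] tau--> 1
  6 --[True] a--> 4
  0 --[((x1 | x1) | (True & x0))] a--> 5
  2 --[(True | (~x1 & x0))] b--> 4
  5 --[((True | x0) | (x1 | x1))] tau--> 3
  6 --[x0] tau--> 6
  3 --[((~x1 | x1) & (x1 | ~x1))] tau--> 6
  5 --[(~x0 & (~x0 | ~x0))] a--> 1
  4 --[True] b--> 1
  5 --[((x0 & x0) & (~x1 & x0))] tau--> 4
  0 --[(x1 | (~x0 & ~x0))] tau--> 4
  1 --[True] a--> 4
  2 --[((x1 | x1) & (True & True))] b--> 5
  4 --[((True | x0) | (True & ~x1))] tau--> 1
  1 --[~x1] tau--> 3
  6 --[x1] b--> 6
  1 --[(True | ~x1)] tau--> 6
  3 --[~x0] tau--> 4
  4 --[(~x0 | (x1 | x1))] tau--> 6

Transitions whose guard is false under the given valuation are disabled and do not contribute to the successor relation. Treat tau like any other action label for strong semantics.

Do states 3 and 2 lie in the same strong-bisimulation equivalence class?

Bisimulation quotient by refinement:
  π0 = {{0,1,2,3,4,5,6}}
  π1 = {{0,1,5},{2},{3},{4},{6}}
  π2 = {{0},{1},{2},{3},{4},{5},{6}}
Fixed point at round 3; 7 class(es).
3∈{3}, 2∈{2}

Answer: NOT BISIMILAR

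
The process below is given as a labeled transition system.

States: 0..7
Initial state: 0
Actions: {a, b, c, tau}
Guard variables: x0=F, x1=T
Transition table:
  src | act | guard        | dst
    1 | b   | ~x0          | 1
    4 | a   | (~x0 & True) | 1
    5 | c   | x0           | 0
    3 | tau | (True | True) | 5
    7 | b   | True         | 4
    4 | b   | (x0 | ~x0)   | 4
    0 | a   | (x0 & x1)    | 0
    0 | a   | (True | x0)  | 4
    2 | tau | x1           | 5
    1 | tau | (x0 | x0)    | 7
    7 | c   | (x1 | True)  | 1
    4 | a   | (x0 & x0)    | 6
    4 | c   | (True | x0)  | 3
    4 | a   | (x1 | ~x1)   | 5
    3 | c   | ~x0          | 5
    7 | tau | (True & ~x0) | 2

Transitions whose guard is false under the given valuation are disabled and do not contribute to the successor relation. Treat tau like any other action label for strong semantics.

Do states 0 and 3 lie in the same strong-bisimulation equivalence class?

Answer: NOT BISIMILAR

Analysis:
Compute ~ classes (split until stable):
  round 0: {{0,1,2,3,4,5,6,7}}
  round 1: {{0},{1},{2},{3},{4},{5,6},{7}}
stable after 2 split(s): 7 block(s)
class of 0: {0}; class of 3: {3}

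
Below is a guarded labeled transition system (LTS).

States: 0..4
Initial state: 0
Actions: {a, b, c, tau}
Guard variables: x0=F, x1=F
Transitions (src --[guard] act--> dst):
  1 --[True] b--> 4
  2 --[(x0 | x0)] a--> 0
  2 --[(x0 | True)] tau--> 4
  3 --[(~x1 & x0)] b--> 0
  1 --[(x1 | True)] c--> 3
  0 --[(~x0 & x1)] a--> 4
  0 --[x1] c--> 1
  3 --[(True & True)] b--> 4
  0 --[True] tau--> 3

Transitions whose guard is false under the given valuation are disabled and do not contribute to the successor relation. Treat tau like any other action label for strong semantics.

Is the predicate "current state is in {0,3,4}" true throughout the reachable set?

Inv-set: {0,3,4}
R = {0,3,4}
  0: ok
  3: ok
  4: ok

Answer: INVARIANT HOLDS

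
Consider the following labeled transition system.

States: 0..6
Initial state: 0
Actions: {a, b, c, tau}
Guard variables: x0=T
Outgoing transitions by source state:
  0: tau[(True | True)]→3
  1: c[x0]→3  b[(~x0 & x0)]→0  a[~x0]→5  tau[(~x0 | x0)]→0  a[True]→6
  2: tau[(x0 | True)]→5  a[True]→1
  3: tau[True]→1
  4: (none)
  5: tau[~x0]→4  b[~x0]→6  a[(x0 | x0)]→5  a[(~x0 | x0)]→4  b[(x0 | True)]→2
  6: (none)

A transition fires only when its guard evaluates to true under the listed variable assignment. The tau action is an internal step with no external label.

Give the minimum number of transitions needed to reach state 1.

Answer: 2

Trace:
BFS to 1:
  depth 0: {0}
  depth 1: {3}
  depth 2: {1}
1 enters at depth 2; path tau·tau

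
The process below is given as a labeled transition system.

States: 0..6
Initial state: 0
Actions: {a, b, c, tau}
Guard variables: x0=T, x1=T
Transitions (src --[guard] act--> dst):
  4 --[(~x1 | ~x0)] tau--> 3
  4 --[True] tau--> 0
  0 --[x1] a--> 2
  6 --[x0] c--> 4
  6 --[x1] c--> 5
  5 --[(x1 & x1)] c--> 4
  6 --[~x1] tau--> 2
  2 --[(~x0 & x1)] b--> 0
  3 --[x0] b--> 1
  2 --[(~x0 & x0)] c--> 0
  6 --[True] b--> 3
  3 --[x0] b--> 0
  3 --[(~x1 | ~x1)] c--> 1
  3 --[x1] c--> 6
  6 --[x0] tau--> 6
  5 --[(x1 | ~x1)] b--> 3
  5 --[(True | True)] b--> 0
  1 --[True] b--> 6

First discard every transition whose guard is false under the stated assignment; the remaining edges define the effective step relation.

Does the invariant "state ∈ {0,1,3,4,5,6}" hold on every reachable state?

Allowed set {0,1,3,4,5,6}
Reach set: {0,2}
  0: ok
  2: outside
reach 2 via a — violates

Answer: INVARIANT VIOLATED at state 2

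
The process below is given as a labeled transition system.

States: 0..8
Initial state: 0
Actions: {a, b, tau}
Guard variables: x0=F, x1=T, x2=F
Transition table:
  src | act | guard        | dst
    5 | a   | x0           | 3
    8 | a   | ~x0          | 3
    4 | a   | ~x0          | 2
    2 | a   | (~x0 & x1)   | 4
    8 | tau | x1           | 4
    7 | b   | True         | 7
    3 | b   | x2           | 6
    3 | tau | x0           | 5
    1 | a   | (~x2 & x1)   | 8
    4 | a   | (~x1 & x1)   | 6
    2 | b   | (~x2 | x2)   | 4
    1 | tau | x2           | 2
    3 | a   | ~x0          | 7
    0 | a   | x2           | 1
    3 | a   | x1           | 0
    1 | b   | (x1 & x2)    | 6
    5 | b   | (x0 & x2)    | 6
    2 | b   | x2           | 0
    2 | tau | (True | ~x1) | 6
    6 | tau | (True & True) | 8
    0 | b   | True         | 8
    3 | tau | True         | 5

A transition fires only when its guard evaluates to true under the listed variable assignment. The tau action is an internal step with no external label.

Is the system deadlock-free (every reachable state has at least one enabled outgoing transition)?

Reach set: {0,2,3,4,5,6,7,8}
  0: b→8  [1 out]
  2: a→4  b→4  tau→6  [3 out]
  3: a→0  a→7  tau→5  [3 out]
  4: a→2  [1 out]
  5: ∅  [STUCK]
  6: tau→8  [1 out]
  7: b→7  [1 out]
  8: a→3  tau→4  [2 out]
trace reaching 5: b·a·tau

Answer: DEADLOCK at state 5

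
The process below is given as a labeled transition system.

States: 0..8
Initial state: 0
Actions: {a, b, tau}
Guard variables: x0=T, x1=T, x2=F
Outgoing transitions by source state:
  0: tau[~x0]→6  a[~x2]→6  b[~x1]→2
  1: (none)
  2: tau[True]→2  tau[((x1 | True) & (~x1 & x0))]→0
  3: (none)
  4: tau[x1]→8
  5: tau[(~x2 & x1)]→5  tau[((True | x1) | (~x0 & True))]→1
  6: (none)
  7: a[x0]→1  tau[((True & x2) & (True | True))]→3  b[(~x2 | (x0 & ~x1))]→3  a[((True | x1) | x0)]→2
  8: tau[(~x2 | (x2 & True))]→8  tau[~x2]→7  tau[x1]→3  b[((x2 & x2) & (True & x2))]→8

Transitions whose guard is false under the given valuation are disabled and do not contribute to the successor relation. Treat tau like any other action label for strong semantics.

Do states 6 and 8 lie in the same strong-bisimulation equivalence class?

Compute ~ classes (split until stable):
  P[0] = {{0,1,2,3,4,5,6,7,8}}
  P[1] = {{0},{1,3,6},{2,4,5,8},{7}}
  P[2] = {{0},{1,3,6},{2,4},{5},{7},{8}}
  P[3] = {{0},{1,3,6},{2},{4},{5},{7},{8}}
Fixed point at round 4; 7 class(es).
class of 6: {1,3,6}; class of 8: {8}

Answer: NOT BISIMILAR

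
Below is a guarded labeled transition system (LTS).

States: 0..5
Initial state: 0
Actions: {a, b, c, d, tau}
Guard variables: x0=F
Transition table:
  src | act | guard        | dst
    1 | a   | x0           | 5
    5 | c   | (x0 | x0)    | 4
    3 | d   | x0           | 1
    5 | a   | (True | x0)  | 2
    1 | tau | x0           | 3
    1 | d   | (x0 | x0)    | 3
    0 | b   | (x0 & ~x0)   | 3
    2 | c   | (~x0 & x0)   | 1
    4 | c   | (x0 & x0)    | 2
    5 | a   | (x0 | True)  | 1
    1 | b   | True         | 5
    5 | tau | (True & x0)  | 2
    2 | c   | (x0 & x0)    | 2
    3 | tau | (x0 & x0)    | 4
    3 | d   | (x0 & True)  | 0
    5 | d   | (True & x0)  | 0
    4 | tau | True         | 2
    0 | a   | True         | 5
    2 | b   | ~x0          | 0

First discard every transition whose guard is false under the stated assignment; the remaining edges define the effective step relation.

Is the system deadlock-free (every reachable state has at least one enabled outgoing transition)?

Answer: DEADLOCK-FREE

Analysis:
Reach set: {0,1,2,5}
  0: a→5  [1 out]
  1: b→5  [1 out]
  2: b→0  [1 out]
  5: a→1  a→2  [2 out]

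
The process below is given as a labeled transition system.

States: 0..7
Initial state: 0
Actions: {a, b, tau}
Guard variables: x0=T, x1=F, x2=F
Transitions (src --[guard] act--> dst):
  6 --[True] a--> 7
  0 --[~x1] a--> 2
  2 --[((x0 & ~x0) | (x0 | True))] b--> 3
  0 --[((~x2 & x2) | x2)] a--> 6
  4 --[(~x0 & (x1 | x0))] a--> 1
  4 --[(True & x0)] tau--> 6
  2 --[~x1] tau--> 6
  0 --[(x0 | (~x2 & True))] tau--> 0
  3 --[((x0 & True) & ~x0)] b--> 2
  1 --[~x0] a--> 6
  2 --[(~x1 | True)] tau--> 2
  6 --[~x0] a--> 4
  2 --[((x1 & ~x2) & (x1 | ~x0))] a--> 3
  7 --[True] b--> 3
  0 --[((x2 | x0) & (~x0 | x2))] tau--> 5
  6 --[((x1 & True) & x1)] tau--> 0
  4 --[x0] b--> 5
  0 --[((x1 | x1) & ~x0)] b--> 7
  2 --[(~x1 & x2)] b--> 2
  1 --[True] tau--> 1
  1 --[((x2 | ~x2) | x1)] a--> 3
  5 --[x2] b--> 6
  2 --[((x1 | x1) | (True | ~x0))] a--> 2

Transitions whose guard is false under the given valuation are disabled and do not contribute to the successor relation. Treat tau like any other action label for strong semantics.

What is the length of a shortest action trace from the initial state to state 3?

Answer: 2

Trace:
BFS to 3:
  Layer 0: {0}
  Layer 1: {2}
  Layer 2: {3,6}
first hit 3 at d=2 via a·b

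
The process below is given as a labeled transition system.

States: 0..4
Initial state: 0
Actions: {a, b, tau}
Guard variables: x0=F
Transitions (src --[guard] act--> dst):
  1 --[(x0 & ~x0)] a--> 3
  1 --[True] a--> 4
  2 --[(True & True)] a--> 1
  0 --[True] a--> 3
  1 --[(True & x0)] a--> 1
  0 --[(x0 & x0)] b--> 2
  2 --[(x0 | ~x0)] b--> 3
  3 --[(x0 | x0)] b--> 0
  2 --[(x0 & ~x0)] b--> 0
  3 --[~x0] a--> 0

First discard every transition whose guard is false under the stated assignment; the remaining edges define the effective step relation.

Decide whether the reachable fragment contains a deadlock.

Reachable = {0,3}
  0: a→3  [1 exit(s)]
  3: a→0  [1 exit(s)]

Answer: DEADLOCK-FREE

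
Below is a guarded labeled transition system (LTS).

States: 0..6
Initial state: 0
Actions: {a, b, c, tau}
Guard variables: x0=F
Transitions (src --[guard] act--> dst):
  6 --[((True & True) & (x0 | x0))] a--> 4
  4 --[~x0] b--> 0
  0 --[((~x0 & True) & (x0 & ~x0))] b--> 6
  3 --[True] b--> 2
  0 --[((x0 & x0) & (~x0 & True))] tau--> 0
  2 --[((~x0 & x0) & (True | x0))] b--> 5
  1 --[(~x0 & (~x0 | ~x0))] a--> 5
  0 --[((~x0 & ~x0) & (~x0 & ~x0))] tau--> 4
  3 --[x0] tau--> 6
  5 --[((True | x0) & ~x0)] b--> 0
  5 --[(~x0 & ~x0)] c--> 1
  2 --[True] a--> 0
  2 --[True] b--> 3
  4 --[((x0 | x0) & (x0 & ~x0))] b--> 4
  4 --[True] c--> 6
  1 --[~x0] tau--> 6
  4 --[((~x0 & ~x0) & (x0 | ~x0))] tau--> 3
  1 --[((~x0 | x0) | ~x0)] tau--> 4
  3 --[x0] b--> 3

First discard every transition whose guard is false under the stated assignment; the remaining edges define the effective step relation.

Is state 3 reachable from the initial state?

12 transition(s) survive guard evaluation.
L0 = {0}
L1 = {4}  total {0,4}
L2 = {3,6}  total {0,3,4,6}
L3 = {2}  total {0,2,3,4,6}
R = {0,2,3,4,6}
witness 3: tau·tau

Answer: REACHABLE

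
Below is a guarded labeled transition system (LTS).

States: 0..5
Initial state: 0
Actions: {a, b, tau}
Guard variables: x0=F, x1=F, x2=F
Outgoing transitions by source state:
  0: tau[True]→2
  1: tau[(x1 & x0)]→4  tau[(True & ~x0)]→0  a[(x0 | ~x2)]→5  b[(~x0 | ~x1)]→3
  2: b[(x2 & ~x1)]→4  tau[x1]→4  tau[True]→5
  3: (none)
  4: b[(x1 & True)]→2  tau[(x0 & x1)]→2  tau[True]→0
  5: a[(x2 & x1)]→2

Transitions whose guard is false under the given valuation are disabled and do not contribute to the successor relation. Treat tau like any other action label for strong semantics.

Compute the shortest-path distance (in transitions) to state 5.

Answer: 2

Trace:
Breadth-first toward 5:
  Layer 0: {0}
  Layer 1: {2}
  Layer 2: {5}
5 enters at depth 2; path tau·tau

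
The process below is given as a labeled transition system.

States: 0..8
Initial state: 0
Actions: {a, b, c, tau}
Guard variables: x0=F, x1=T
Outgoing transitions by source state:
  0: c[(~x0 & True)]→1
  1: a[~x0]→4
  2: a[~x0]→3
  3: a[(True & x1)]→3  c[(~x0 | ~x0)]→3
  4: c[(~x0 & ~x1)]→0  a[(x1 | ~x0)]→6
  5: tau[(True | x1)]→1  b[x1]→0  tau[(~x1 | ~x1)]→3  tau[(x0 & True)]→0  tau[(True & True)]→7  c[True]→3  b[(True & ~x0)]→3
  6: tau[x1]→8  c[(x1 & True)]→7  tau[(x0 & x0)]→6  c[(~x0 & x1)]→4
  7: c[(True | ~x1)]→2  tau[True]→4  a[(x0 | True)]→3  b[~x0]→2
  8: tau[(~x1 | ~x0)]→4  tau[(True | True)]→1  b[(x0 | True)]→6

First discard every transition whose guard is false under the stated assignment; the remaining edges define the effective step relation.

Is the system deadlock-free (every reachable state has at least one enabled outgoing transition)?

Reach set: {0,1,2,3,4,6,7,8}
  0: c→1  [1 out]
  1: a→4  [1 out]
  2: a→3  [1 out]
  3: a→3  c→3  [2 out]
  4: a→6  [1 out]
  6: c→4  c→7  tau→8  [3 out]
  7: a→3  b→2  c→2  tau→4  [4 out]
  8: b→6  tau→1  tau→4  [3 out]

Answer: DEADLOCK-FREE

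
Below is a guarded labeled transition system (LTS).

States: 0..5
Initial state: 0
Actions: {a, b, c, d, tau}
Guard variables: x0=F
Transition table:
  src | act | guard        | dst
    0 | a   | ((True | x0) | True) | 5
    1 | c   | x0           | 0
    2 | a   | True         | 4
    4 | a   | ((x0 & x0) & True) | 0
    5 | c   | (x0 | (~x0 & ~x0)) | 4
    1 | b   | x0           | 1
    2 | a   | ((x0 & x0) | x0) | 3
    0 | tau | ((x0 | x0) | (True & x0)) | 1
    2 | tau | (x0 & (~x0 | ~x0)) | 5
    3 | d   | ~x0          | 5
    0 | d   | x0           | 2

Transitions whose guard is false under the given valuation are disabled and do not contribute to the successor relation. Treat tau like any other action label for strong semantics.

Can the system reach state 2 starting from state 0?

Answer: UNREACHABLE

Trace:
4 transition(s) survive guard evaluation.
L0 = {0}
L1 = {5}  now seen {0,5}
L2 = {4}  now seen {0,4,5}
Reachable = {0,4,5}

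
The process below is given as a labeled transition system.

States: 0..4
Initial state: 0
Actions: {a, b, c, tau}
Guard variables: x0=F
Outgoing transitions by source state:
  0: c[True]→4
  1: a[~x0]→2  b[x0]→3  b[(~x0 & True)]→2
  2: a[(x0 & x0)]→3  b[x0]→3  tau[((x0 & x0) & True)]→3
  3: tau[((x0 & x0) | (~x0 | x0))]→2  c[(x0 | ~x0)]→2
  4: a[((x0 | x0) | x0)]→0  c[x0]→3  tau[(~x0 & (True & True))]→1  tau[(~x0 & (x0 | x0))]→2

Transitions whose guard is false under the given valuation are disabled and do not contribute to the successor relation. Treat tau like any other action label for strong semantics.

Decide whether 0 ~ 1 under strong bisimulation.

Compute ~ classes (split until stable):
  P[0] = {{0,1,2,3,4}}
  P[1] = {{0},{1},{2},{3},{4}}
Fixed point at round 2; 5 class(es).
class of 0: {0}; class of 1: {1}

Answer: NOT BISIMILAR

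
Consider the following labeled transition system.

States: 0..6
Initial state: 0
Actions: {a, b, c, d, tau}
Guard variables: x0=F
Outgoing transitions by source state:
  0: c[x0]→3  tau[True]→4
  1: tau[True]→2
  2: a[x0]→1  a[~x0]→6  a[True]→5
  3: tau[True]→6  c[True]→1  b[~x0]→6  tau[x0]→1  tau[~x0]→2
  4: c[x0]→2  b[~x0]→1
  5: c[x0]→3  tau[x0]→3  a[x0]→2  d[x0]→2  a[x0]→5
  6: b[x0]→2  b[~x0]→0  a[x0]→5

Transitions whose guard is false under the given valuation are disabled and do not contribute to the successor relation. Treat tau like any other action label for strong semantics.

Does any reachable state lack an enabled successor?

Answer: DEADLOCK at state 5

Analysis:
Reach set: {0,1,2,4,5,6}
  0: tau→4  [1 exit(s)]
  1: tau→2  [1 exit(s)]
  2: a→5  a→6  [2 exit(s)]
  4: b→1  [1 exit(s)]
  5: ∅  [no exit]
  6: b→0  [1 exit(s)]
Path to 5: tau·b·tau·a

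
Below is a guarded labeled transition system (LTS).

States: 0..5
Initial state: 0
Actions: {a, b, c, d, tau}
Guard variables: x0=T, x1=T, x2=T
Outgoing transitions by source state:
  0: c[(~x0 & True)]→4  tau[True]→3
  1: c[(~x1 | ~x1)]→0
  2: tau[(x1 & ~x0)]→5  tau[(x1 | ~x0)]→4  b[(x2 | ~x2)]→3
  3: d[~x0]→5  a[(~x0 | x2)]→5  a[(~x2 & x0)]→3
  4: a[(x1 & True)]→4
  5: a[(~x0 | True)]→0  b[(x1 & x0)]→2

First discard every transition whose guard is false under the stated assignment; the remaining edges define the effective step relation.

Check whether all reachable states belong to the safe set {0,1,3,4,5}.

Answer: INVARIANT VIOLATED at state 2

Trace:
Allowed set {0,1,3,4,5}
R = {0,2,3,4,5}
  0: safe
  2: VIOLATES
  3: safe
  4: safe
  5: safe
reach 2 via tau·a·b — violates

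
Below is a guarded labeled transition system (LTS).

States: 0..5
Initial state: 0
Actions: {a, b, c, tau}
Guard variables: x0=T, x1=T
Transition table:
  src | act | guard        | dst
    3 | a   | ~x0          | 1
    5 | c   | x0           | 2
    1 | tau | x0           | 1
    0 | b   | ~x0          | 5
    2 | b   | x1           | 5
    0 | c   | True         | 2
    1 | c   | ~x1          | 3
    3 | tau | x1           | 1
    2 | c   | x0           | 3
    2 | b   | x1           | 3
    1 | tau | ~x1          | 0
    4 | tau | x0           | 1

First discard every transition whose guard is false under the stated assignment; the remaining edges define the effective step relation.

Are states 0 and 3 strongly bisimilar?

Answer: NOT BISIMILAR

Working:
Bisimulation quotient by refinement:
  round 0: {{0,1,2,3,4,5}}
  round 1: {{0,5},{1,3,4},{2}}
3 equivalence class(es) (converged in 2)
0∈{0,5}, 3∈{1,3,4}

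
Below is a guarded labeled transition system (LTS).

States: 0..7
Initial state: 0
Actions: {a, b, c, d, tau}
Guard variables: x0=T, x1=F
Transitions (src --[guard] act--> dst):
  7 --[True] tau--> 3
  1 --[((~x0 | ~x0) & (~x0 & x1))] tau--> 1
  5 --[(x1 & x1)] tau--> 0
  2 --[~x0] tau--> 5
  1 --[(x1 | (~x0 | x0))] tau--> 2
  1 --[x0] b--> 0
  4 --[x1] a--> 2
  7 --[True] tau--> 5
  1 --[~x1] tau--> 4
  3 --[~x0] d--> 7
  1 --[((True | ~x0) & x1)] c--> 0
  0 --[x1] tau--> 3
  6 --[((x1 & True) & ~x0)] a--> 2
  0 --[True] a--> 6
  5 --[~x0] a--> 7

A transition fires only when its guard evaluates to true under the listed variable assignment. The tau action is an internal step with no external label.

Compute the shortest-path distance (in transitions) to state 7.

Answer: UNREACHABLE

Analysis:
BFS to 7:
  Layer 0: {0}
  Layer 1: {6}
7 never appears.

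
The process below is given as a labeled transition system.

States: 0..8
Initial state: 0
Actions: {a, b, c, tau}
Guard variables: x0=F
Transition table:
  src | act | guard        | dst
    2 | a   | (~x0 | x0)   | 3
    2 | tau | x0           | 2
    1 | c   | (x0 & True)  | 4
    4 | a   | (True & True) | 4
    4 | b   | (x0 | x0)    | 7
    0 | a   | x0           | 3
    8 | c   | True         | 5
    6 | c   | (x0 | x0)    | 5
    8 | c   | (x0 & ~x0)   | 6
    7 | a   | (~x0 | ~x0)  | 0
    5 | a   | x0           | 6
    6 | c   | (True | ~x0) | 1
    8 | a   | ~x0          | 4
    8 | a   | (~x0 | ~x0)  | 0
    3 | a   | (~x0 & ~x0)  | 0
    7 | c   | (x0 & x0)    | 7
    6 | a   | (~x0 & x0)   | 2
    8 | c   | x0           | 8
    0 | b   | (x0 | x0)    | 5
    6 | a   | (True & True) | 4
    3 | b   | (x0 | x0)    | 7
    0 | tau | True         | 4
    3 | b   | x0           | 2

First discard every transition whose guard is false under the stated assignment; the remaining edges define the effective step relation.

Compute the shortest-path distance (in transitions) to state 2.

Layered search for 2:
  L0 = {0}
  L1 = {4}
2 never appears.

Answer: UNREACHABLE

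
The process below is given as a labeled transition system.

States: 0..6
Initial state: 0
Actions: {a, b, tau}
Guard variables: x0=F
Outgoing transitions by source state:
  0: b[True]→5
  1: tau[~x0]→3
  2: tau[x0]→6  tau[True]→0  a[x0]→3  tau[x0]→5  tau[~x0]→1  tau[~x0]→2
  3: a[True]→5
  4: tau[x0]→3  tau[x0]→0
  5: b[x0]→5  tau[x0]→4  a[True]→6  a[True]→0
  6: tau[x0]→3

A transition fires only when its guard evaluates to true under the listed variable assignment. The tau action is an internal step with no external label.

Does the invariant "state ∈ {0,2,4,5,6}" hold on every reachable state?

Answer: INVARIANT HOLDS

Trace:
Inv-set: {0,2,4,5,6}
Reach set: {0,5,6}
  0: ✓
  5: ✓
  6: ✓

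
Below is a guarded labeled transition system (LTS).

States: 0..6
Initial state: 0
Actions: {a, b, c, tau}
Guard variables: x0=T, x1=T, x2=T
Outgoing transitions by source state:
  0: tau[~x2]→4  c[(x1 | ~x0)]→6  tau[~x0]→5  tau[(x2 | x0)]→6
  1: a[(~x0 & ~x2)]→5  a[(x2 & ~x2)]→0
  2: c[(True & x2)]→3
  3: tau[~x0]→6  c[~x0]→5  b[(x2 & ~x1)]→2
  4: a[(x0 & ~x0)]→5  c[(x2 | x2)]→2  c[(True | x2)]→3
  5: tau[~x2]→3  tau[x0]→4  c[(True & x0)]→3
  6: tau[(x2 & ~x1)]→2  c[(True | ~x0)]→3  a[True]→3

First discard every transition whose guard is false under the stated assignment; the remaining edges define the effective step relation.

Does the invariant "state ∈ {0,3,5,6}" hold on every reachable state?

Safe = {0,3,5,6}
R = {0,3,6}
  0: ok
  3: ok
  6: ok

Answer: INVARIANT HOLDS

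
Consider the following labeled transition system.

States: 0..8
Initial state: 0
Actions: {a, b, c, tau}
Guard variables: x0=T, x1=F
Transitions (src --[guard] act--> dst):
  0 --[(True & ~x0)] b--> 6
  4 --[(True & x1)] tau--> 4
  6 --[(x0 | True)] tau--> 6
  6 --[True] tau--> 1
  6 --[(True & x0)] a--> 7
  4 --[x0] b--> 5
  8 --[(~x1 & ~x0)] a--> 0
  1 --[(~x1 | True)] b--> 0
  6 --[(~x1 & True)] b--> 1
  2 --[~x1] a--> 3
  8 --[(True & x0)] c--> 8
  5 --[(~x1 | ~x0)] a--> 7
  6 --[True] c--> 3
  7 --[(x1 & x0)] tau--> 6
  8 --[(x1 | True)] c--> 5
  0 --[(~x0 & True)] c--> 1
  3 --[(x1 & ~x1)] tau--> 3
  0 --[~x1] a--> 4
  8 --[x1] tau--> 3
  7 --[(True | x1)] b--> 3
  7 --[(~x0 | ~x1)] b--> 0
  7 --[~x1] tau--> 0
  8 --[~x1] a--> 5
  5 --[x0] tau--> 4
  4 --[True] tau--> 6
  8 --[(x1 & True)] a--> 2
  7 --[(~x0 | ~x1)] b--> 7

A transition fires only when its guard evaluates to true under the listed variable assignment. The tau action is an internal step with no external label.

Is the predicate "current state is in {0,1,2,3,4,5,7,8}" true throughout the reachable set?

Inv-set: {0,1,2,3,4,5,7,8}
Reachable = {0,1,3,4,5,6,7}
  0: ok
  1: ok
  3: ok
  4: ok
  5: ok
  6: ✗ unsafe
  7: ok
reach 6 via a·tau — violates

Answer: INVARIANT VIOLATED at state 6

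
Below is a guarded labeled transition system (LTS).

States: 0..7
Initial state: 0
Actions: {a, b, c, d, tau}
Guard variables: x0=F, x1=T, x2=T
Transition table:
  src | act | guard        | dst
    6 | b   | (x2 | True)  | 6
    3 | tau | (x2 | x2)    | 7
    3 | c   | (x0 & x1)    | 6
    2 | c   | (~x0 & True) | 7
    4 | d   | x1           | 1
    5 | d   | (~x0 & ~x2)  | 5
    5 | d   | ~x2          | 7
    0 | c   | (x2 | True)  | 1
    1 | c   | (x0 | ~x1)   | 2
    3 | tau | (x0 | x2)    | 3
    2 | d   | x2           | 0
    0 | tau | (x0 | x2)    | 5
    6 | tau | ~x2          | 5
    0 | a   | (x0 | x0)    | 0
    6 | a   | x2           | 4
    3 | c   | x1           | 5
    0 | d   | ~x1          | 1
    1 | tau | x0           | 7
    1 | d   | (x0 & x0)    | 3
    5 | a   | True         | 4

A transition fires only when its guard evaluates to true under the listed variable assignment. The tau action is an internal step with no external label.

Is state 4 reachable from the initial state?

Answer: REACHABLE

Trace:
After dropping false guards: 11 live edges.
depth 0: {0}
depth 1: {1,5}  now seen {0,1,5}
depth 2: {4}  now seen {0,1,4,5}
R = {0,1,4,5}
Path to 4: tau·a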